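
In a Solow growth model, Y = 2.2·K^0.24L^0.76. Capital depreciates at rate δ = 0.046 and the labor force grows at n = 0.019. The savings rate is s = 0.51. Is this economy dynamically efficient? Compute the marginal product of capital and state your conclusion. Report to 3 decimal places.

dynamically inefficient; MPK ≈ 0.031

The effective depreciation rate is n + δ = 0.019 + 0.046 = 0.065.
Steady-state k*: s·A·k^0.24 = 0.065·k gives k* = (0.51·2.2/0.065)^(1/0.76) ≈ 42.4362.
MPK = 0.24·2.2·42.4362^(-0.76) ≈ 0.0306.
MPK < n+δ = 0.065, so the economy is dynamically inefficient (over-saving).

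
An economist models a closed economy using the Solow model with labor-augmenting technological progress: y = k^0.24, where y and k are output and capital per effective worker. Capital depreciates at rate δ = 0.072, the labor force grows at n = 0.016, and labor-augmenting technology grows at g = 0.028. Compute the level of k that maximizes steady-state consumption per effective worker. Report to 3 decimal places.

k_gold ≈ 2.603

n + g + δ = 0.016 + 0.028 + 0.072 = 0.116.
Maximizing c = f(k) − (n+g+δ)·k gives f'(k) = n+g+δ, i.e. 0.24·k^(0.24−1) = 0.116, so k_gold = (0.24/0.116)^(1/0.76) ≈ 2.6029.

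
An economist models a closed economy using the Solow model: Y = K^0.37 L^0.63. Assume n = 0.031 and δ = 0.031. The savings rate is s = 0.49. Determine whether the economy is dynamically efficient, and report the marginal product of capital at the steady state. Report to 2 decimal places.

dynamically inefficient; MPK ≈ 0.05

Capital per worker breaks even when investment replaces (n + δ)·k; here n + δ = 0.062.
Steady-state k*: s·k^0.37 = 0.062·k gives k* = (0.49/0.062)^(1/0.63) ≈ 26.6125.
MPK = 0.37·26.6125^(-0.63) ≈ 0.0468.
MPK < n+δ = 0.062, so the economy is dynamically inefficient (over-saving).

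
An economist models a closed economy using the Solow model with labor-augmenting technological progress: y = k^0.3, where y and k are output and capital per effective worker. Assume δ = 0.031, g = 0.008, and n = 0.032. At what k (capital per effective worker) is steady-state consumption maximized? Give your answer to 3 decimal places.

k_gold ≈ 7.836

n + g + δ = 0.032 + 0.008 + 0.031 = 0.071.
At the golden rule the marginal product of capital equals n+g+δ: 0.3·k^(0.3−1) = 0.071. Solving, k_gold = (0.3/0.071)^(1/0.7) ≈ 7.8359.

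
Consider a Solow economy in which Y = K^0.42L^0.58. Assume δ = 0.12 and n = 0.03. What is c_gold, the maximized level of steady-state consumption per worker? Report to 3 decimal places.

n + δ = 0.03 + 0.12 = 0.15.
At the golden rule the marginal product of capital equals n+δ: 0.42·k^(0.42−1) = 0.15. Solving, k_gold = (0.42/0.15)^(1/0.58) ≈ 5.9015.
y_gold = 5.9015^0.42 ≈ 2.1077.
c_gold = y_gold − (n+δ)·k_gold = 2.1077 − 0.15·5.9015 ≈ 1.2225.

c_gold ≈ 1.222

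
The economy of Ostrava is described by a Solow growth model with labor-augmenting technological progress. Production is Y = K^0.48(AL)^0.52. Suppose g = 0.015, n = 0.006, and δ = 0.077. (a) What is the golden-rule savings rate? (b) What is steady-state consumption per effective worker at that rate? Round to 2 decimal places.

(a) s_gold = 0.48; (b) c_gold ≈ 2.25

The effective depreciation rate is n + g + δ = 0.006 + 0.015 + 0.077 = 0.098.
For Cobb-Douglas, s_gold equals capital's share: s_gold = 0.48.
Golden rule sets MPK = n+g+δ: 0.48·k^(0.48−1) = 0.098, so k_gold = (0.48/0.098)^(1/0.52) ≈ 21.2301.
y_gold = 21.2301^0.48 ≈ 4.3345; c_gold = (1−0.48)·y_gold ≈ 2.2539.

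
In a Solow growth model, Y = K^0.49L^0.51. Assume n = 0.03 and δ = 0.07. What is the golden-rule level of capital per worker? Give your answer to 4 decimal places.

n + δ = 0.03 + 0.07 = 0.1.
Maximizing c = f(k) − (n+δ)·k gives f'(k) = n+δ, i.e. 0.49·k^(0.49−1) = 0.1, so k_gold = (0.49/0.1)^(1/0.51) ≈ 22.5593.

k_gold ≈ 22.5593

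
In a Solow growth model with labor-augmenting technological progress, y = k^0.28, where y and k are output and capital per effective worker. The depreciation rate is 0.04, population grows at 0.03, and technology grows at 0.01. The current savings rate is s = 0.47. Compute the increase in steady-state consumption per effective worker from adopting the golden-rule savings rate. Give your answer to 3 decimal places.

n + g + δ = 0.03 + 0.01 + 0.04 = 0.08.
Current steady state (s = 0.47): k* = (0.47/0.08)^(1/0.72) ≈ 11.6968, y* = 11.6968^0.28 ≈ 1.9909, c* = (1−0.47)·1.9909 ≈ 1.0552.
Golden rule sets MPK = n+g+δ: 0.28·k^(0.28−1) = 0.08, so k_gold = (0.28/0.08)^(1/0.72) ≈ 5.6971.
y_gold = 5.6971^0.28 ≈ 1.6277, c_gold = y_gold − 0.08·k_gold ≈ 1.1720.
Gain: Δc = 1.1720 − 1.0552 ≈ 0.1168.

Δc ≈ 0.117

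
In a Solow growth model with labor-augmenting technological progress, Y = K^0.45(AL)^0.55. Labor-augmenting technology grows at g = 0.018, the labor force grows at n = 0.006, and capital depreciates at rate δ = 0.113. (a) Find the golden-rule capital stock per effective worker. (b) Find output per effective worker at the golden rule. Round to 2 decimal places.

(a) k_gold ≈ 8.69; (b) y_gold ≈ 2.65

n + g + δ = 0.006 + 0.018 + 0.113 = 0.137.
Setting f'(k) = n+g+δ gives 0.45·k^(0.45−1) = 0.137, hence k_gold = (0.45/0.137)^(1/0.55) ≈ 8.6911.
y_gold = 8.6911^0.45 ≈ 2.6460.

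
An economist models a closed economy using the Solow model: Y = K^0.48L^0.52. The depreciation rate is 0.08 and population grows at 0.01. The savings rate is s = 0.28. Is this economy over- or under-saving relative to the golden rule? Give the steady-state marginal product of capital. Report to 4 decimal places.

n + δ = 0.01 + 0.08 = 0.09.
Steady-state k*: s·k^0.48 = 0.09·k gives k* = (0.28/0.09)^(1/0.52) ≈ 8.8698.
MPK = 0.48·8.8698^(-0.52) ≈ 0.1543.
MPK > n+δ = 0.09, so the economy is dynamically efficient (under-saving).

under-saving; MPK ≈ 0.1543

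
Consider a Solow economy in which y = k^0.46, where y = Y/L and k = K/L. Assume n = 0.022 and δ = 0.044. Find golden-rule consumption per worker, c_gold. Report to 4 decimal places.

c_gold ≈ 2.8228

Capital per worker breaks even when investment replaces (n + δ)·k; here n + δ = 0.066.
Golden rule sets MPK = n+δ: 0.46·k^(0.46−1) = 0.066, so k_gold = (0.46/0.066)^(1/0.54) ≈ 36.4340.
y_gold = 36.4340^0.46 ≈ 5.2275.
c_gold = y_gold − (n+δ)·k_gold = 5.2275 − 0.066·36.4340 ≈ 2.8228.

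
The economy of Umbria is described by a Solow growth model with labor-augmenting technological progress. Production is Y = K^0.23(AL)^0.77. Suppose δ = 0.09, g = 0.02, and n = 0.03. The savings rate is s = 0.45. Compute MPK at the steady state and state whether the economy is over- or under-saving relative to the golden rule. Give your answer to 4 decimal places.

over-saving; MPK ≈ 0.0716

n + g + δ = 0.03 + 0.02 + 0.09 = 0.14.
Steady-state k*: s·k^0.23 = 0.14·k gives k* = (0.45/0.14)^(1/0.77) ≈ 4.5557.
MPK = 0.23·4.5557^(-0.77) ≈ 0.0716.
MPK < n+g+δ = 0.14, so the economy is dynamically inefficient (over-saving).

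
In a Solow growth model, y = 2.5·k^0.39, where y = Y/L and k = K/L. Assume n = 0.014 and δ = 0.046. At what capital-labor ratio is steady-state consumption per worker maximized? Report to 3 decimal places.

The effective depreciation rate is n + δ = 0.014 + 0.046 = 0.06.
At the golden rule the marginal product of capital equals n+δ: 0.39·2.5·k^(0.39−1) = 0.06. Solving, k_gold = (0.39·2.5/0.06)^(1/0.61) ≈ 96.6063.

k_gold ≈ 96.606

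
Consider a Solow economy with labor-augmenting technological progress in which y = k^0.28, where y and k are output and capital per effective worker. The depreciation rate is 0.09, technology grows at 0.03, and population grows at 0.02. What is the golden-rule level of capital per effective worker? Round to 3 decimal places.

n + g + δ = 0.02 + 0.03 + 0.09 = 0.14.
Maximizing c = f(k) − (n+g+δ)·k gives f'(k) = n+g+δ, i.e. 0.28·k^(0.28−1) = 0.14, so k_gold = (0.28/0.14)^(1/0.72) ≈ 2.6188.

k_gold ≈ 2.619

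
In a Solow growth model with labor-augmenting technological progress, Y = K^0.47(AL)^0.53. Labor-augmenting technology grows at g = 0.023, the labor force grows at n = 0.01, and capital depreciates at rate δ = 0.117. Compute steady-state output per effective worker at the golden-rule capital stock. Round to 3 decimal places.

The effective depreciation rate is n + g + δ = 0.01 + 0.023 + 0.117 = 0.15.
Golden rule sets MPK = n+g+δ: 0.47·k^(0.47−1) = 0.15, so k_gold = (0.47/0.15)^(1/0.53) ≈ 8.6270.
Output: y_gold = k_gold^0.47 = 8.6270^0.47 ≈ 2.7533.

y_gold ≈ 2.753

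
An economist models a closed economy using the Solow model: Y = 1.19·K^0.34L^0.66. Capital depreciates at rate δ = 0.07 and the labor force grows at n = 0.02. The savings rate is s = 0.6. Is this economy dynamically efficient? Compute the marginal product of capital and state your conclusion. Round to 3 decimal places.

dynamically inefficient; MPK ≈ 0.051

The effective depreciation rate is n + δ = 0.02 + 0.07 = 0.09.
Steady-state k*: s·A·k^0.34 = 0.09·k gives k* = (0.6·1.19/0.09)^(1/0.66) ≈ 23.0575.
MPK = 0.34·1.19·23.0575^(-0.66) ≈ 0.0510.
MPK < n+δ = 0.09, so the economy is dynamically inefficient (over-saving).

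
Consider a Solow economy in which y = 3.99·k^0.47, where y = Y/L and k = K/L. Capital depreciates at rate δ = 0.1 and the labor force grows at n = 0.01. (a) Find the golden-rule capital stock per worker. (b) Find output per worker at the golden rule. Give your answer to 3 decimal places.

(a) k_gold ≈ 210.824; (b) y_gold ≈ 49.342

Capital per worker breaks even when investment replaces (n + δ)·k; here n + δ = 0.11.
Setting f'(k) = n+δ gives 0.47·3.99·k^(0.47−1) = 0.11, hence k_gold = (0.47·3.99/0.11)^(1/0.53) ≈ 210.8244.
y_gold = 3.99·210.8244^0.47 ≈ 49.3419.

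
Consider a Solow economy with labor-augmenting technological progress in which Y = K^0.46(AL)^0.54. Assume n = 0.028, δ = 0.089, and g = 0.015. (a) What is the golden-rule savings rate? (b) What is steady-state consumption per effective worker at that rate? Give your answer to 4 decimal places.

(a) s_gold = 0.4600; (b) c_gold ≈ 1.5641

The effective depreciation rate is n + g + δ = 0.028 + 0.015 + 0.089 = 0.132.
For Cobb-Douglas, s_gold equals capital's share: s_gold = 0.46.
At the golden rule the marginal product of capital equals n+g+δ: 0.46·k^(0.46−1) = 0.132. Solving, k_gold = (0.46/0.132)^(1/0.54) ≈ 10.0936.
y_gold = 10.0936^0.46 ≈ 2.8964; c_gold = (1−0.46)·y_gold ≈ 1.5641.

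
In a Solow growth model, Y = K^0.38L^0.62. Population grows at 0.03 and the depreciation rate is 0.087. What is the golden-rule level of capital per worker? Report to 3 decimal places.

Capital per worker breaks even when investment replaces (n + δ)·k; here n + δ = 0.117.
At the golden rule the marginal product of capital equals n+δ: 0.38·k^(0.38−1) = 0.117. Solving, k_gold = (0.38/0.117)^(1/0.62) ≈ 6.6859.

k_gold ≈ 6.686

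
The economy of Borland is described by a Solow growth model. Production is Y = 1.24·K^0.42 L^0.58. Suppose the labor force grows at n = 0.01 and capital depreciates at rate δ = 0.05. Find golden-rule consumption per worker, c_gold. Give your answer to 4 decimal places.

Capital per worker breaks even when investment replaces (n + δ)·k; here n + δ = 0.06.
Golden rule sets MPK = n+δ: 0.42·1.24·k^(0.42−1) = 0.06, so k_gold = (0.42·1.24/0.06)^(1/0.58) ≈ 41.5085.
y_gold = 1.24·41.5085^0.42 ≈ 5.9298.
c_gold = y_gold − (n+δ)·k_gold = 5.9298 − 0.06·41.5085 ≈ 3.4393.

c_gold ≈ 3.4393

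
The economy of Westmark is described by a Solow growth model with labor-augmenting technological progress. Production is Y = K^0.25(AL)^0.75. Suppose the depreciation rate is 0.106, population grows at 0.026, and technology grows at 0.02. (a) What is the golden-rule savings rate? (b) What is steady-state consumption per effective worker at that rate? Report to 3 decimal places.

Break-even investment rate: n + g + δ = 0.026 + 0.02 + 0.106 = 0.152.
For Cobb-Douglas, s_gold equals capital's share: s_gold = 0.25.
Maximizing c = f(k) − (n+g+δ)·k gives f'(k) = n+g+δ, i.e. 0.25·k^(0.25−1) = 0.152, so k_gold = (0.25/0.152)^(1/0.75) ≈ 1.9415.
y_gold = 1.9415^0.25 ≈ 1.1804; c_gold = (1−0.25)·y_gold ≈ 0.8853.

(a) s_gold = 0.250; (b) c_gold ≈ 0.885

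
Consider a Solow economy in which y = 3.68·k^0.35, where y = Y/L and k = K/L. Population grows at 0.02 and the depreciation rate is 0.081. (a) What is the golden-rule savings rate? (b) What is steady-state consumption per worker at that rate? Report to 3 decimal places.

Capital per worker breaks even when investment replaces (n + δ)·k; here n + δ = 0.101.
For Cobb-Douglas, s_gold equals capital's share: s_gold = 0.35.
Golden rule sets MPK = n+δ: 0.35·3.68·k^(0.35−1) = 0.101, so k_gold = (0.35·3.68/0.101)^(1/0.65) ≈ 50.2244.
y_gold = 3.68·50.2244^0.35 ≈ 14.4933; c_gold = (1−0.35)·y_gold ≈ 9.4207.

(a) s_gold = 0.350; (b) c_gold ≈ 9.421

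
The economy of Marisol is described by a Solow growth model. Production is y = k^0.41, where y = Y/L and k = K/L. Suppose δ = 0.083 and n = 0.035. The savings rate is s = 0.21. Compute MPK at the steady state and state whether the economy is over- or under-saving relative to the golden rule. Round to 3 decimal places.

Capital per worker breaks even when investment replaces (n + δ)·k; here n + δ = 0.118.
Steady-state k*: s·k^0.41 = 0.118·k gives k* = (0.21/0.118)^(1/0.59) ≈ 2.6564.
MPK = 0.41·2.6564^(-0.59) ≈ 0.2304.
MPK > n+δ = 0.118, so the economy is dynamically efficient (under-saving).

under-saving; MPK ≈ 0.230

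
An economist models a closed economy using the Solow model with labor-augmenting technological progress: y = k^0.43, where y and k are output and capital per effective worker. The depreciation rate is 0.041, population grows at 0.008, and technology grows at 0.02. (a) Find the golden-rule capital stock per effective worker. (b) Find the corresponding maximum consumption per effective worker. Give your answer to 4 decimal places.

The effective depreciation rate is n + g + δ = 0.008 + 0.02 + 0.041 = 0.069.
Golden rule sets MPK = n+g+δ: 0.43·k^(0.43−1) = 0.069, so k_gold = (0.43/0.069)^(1/0.57) ≈ 24.7782.
y_gold = 24.7782^0.43 ≈ 3.9760; c_gold = y_gold − 0.069·k_gold ≈ 2.2663.

(a) k_gold ≈ 24.7782; (b) c_gold ≈ 2.2663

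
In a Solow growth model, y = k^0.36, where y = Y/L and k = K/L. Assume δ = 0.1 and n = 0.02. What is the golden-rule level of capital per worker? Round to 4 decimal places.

Break-even investment rate: n + δ = 0.02 + 0.1 = 0.12.
Setting f'(k) = n+δ gives 0.36·k^(0.36−1) = 0.12, hence k_gold = (0.36/0.12)^(1/0.64) ≈ 5.5655.

k_gold ≈ 5.5655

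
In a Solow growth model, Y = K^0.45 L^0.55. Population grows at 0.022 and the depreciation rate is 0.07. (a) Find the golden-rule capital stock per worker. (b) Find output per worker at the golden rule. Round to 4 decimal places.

n + δ = 0.022 + 0.07 = 0.092.
Setting f'(k) = n+δ gives 0.45·k^(0.45−1) = 0.092, hence k_gold = (0.45/0.092)^(1/0.55) ≈ 17.9267.
y_gold = 17.9267^0.45 ≈ 3.6650.

(a) k_gold ≈ 17.9267; (b) y_gold ≈ 3.6650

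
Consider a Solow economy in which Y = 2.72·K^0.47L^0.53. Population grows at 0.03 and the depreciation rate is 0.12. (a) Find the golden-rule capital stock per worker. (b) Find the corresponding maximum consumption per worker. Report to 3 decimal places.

Break-even investment rate: n + δ = 0.03 + 0.12 = 0.15.
Maximizing c = f(k) − (n+δ)·k gives f'(k) = n+δ, i.e. 0.47·2.72·k^(0.47−1) = 0.15, so k_gold = (0.47·2.72/0.15)^(1/0.53) ≈ 56.9905.
y_gold = 2.72·56.9905^0.47 ≈ 18.1885; c_gold = y_gold − 0.15·k_gold ≈ 9.6399.

(a) k_gold ≈ 56.991; (b) c_gold ≈ 9.640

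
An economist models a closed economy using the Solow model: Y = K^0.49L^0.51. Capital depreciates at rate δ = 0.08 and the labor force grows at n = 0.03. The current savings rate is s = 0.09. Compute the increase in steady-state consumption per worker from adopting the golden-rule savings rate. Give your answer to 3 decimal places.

Δc ≈ 1.392

The effective depreciation rate is n + δ = 0.03 + 0.08 = 0.11.
Current steady state (s = 0.09): k* = (0.09/0.11)^(1/0.51) ≈ 0.6747, y* = 0.6747^0.49 ≈ 0.8246, c* = (1−0.09)·0.8246 ≈ 0.7504.
At the golden rule the marginal product of capital equals n+δ: 0.49·k^(0.49−1) = 0.11. Solving, k_gold = (0.49/0.11)^(1/0.51) ≈ 18.7139.
y_gold = 18.7139^0.49 ≈ 4.2011, c_gold = y_gold − 0.11·k_gold ≈ 2.1425.
Gain: Δc = 2.1425 − 0.7504 ≈ 1.3921.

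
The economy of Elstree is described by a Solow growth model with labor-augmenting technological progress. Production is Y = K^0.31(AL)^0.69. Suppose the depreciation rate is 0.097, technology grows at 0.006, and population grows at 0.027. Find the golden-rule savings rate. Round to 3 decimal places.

Capital per effective worker breaks even when investment replaces (n + g + δ)·k; here n + g + δ = 0.13.
At the golden rule MPK = n+g+δ, and in any Cobb-Douglas steady state s = (n+g+δ)·k/y = MPK·k/y = capital's share 0.31.

s_gold = 0.310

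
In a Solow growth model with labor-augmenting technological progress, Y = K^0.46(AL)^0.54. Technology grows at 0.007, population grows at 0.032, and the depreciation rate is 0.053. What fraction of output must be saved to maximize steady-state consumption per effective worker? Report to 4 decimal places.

s_gold = 0.4600

Break-even investment rate: n + g + δ = 0.032 + 0.007 + 0.053 = 0.092.
At the golden rule MPK = n+g+δ, and in any Cobb-Douglas steady state s = (n+g+δ)·k/y = MPK·k/y = capital's share 0.46.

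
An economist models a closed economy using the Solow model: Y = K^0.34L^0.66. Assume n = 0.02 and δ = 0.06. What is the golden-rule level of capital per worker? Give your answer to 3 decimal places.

k_gold ≈ 8.956

Break-even investment rate: n + δ = 0.02 + 0.06 = 0.08.
Golden rule sets MPK = n+δ: 0.34·k^(0.34−1) = 0.08, so k_gold = (0.34/0.08)^(1/0.66) ≈ 8.9558.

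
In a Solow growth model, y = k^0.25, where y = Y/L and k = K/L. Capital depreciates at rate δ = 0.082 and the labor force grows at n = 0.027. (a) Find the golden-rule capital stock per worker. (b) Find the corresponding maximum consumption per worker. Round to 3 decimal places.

(a) k_gold ≈ 3.025; (b) c_gold ≈ 0.989

The effective depreciation rate is n + δ = 0.027 + 0.082 = 0.109.
Maximizing c = f(k) − (n+δ)·k gives f'(k) = n+δ, i.e. 0.25·k^(0.25−1) = 0.109, so k_gold = (0.25/0.109)^(1/0.75) ≈ 3.0247.
y_gold = 3.0247^0.25 ≈ 1.3188; c_gold = y_gold − 0.109·k_gold ≈ 0.9891.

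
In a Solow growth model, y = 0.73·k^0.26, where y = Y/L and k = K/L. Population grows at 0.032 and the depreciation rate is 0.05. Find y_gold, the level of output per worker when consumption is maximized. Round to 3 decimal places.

Capital per worker breaks even when investment replaces (n + δ)·k; here n + δ = 0.082.
Golden rule sets MPK = n+δ: 0.26·0.73·k^(0.26−1) = 0.082, so k_gold = (0.26·0.73/0.082)^(1/0.74) ≈ 3.1084.
Output: y_gold = 0.73·k_gold^0.26 = 0.73·3.1084^0.26 ≈ 0.9804.

y_gold ≈ 0.980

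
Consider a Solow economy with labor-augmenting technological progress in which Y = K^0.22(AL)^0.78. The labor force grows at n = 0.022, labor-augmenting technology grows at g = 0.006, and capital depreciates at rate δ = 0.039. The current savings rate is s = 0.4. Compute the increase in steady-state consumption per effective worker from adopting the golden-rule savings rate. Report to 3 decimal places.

The effective depreciation rate is n + g + δ = 0.022 + 0.006 + 0.039 = 0.067.
Current steady state (s = 0.4): k* = (0.4/0.067)^(1/0.78) ≈ 9.8822, y* = 9.8822^0.22 ≈ 1.6553, c* = (1−0.4)·1.6553 ≈ 0.9932.
Maximizing c = f(k) − (n+g+δ)·k gives f'(k) = n+g+δ, i.e. 0.22·k^(0.22−1) = 0.067, so k_gold = (0.22/0.067)^(1/0.78) ≈ 4.5918.
y_gold = 4.5918^0.22 ≈ 1.3984, c_gold = y_gold − 0.067·k_gold ≈ 1.0908.
Gain: Δc = 1.0908 − 0.9932 ≈ 0.0976.

Δc ≈ 0.098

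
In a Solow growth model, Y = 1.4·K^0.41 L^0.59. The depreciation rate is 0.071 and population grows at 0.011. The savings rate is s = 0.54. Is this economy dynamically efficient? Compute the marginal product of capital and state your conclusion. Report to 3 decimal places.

dynamically inefficient; MPK ≈ 0.062

Break-even investment rate: n + δ = 0.011 + 0.071 = 0.082.
Steady-state k*: s·A·k^0.41 = 0.082·k gives k* = (0.54·1.4/0.082)^(1/0.59) ≈ 43.1617.
MPK = 0.41·1.4·43.1617^(-0.59) ≈ 0.0623.
MPK < n+δ = 0.082, so the economy is dynamically inefficient (over-saving).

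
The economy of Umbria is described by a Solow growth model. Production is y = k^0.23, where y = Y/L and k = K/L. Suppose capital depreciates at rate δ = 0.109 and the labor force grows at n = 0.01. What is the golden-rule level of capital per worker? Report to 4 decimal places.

Break-even investment rate: n + δ = 0.01 + 0.109 = 0.119.
Golden rule sets MPK = n+δ: 0.23·k^(0.23−1) = 0.119, so k_gold = (0.23/0.119)^(1/0.77) ≈ 2.3532.

k_gold ≈ 2.3532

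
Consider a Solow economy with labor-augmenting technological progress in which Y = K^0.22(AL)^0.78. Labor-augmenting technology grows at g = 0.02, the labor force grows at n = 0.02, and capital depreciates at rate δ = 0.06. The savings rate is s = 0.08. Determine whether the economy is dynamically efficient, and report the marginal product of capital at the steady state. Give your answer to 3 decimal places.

dynamically efficient; MPK ≈ 0.275

Break-even investment rate: n + g + δ = 0.02 + 0.02 + 0.06 = 0.1.
Steady-state k*: s·k^0.22 = 0.1·k gives k* = (0.08/0.1)^(1/0.78) ≈ 0.7512.
MPK = 0.22·0.7512^(-0.78) ≈ 0.2750.
MPK > n+g+δ = 0.1, so the economy is dynamically efficient (under-saving).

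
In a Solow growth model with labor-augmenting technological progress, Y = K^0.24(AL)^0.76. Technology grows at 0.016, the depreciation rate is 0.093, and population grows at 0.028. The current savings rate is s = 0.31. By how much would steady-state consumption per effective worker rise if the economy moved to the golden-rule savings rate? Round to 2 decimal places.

Δc ≈ 0.01

The effective depreciation rate is n + g + δ = 0.028 + 0.016 + 0.093 = 0.137.
Current steady state (s = 0.31): k* = (0.31/0.137)^(1/0.76) ≈ 2.9284, y* = 2.9284^0.24 ≈ 1.2942, c* = (1−0.31)·1.2942 ≈ 0.8930.
Maximizing c = f(k) − (n+g+δ)·k gives f'(k) = n+g+δ, i.e. 0.24·k^(0.24−1) = 0.137, so k_gold = (0.24/0.137)^(1/0.76) ≈ 2.0911.
y_gold = 2.0911^0.24 ≈ 1.1937, c_gold = y_gold − 0.137·k_gold ≈ 0.9072.
Gain: Δc = 0.9072 − 0.8930 ≈ 0.0142.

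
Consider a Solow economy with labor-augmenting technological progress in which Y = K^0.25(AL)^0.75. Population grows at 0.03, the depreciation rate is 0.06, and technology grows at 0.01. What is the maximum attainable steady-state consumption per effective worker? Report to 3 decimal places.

c_gold ≈ 1.018

Break-even investment rate: n + g + δ = 0.03 + 0.01 + 0.06 = 0.1.
Maximizing c = f(k) − (n+g+δ)·k gives f'(k) = n+g+δ, i.e. 0.25·k^(0.25−1) = 0.1, so k_gold = (0.25/0.1)^(1/0.75) ≈ 3.3930.
y_gold = 3.3930^0.25 ≈ 1.3572.
c_gold = y_gold − (n+g+δ)·k_gold = 1.3572 − 0.1·3.3930 ≈ 1.0179.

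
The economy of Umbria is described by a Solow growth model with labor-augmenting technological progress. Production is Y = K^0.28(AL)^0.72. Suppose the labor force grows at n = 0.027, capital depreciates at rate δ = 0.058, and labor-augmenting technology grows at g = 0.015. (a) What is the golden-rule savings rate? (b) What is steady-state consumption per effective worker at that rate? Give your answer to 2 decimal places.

(a) s_gold = 0.28; (b) c_gold ≈ 1.07

Break-even investment rate: n + g + δ = 0.027 + 0.015 + 0.058 = 0.1.
For Cobb-Douglas, s_gold equals capital's share: s_gold = 0.28.
Maximizing c = f(k) − (n+g+δ)·k gives f'(k) = n+g+δ, i.e. 0.28·k^(0.28−1) = 0.1, so k_gold = (0.28/0.1)^(1/0.72) ≈ 4.1788.
y_gold = 4.1788^0.28 ≈ 1.4924; c_gold = (1−0.28)·y_gold ≈ 1.0746.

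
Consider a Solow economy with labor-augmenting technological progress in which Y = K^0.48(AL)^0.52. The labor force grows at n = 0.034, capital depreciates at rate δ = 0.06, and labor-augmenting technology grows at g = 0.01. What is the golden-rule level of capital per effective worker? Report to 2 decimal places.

The effective depreciation rate is n + g + δ = 0.034 + 0.01 + 0.06 = 0.104.
Maximizing c = f(k) − (n+g+δ)·k gives f'(k) = n+g+δ, i.e. 0.48·k^(0.48−1) = 0.104, so k_gold = (0.48/0.104)^(1/0.52) ≈ 18.9375.

k_gold ≈ 18.94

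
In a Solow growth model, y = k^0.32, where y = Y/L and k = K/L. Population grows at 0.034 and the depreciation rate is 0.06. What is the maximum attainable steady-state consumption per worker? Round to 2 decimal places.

Break-even investment rate: n + δ = 0.034 + 0.06 = 0.094.
Golden rule sets MPK = n+δ: 0.32·k^(0.32−1) = 0.094, so k_gold = (0.32/0.094)^(1/0.68) ≈ 6.0588.
y_gold = 6.0588^0.32 ≈ 1.7798.
c_gold = y_gold − (n+δ)·k_gold = 1.7798 − 0.094·6.0588 ≈ 1.2102.

c_gold ≈ 1.21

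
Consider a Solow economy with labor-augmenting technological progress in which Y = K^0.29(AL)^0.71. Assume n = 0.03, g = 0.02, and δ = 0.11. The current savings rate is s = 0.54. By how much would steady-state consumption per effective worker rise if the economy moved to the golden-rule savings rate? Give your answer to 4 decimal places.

Δc ≈ 0.1492

n + g + δ = 0.03 + 0.02 + 0.11 = 0.16.
Current steady state (s = 0.54): k* = (0.54/0.16)^(1/0.71) ≈ 5.5469, y* = 5.5469^0.29 ≈ 1.6435, c* = (1−0.54)·1.6435 ≈ 0.7560.
Golden rule sets MPK = n+g+δ: 0.29·k^(0.29−1) = 0.16, so k_gold = (0.29/0.16)^(1/0.71) ≈ 2.3109.
y_gold = 2.3109^0.29 ≈ 1.2750, c_gold = y_gold − 0.16·k_gold ≈ 0.9052.
Gain: Δc = 0.9052 − 0.7560 ≈ 0.1492.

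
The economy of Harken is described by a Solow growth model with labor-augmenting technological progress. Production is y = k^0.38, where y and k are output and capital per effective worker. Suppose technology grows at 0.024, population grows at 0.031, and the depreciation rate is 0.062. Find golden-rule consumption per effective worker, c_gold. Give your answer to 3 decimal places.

c_gold ≈ 1.276

Break-even investment rate: n + g + δ = 0.031 + 0.024 + 0.062 = 0.117.
Maximizing c = f(k) − (n+g+δ)·k gives f'(k) = n+g+δ, i.e. 0.38·k^(0.38−1) = 0.117, so k_gold = (0.38/0.117)^(1/0.62) ≈ 6.6859.
y_gold = 6.6859^0.38 ≈ 2.0585.
c_gold = y_gold − (n+g+δ)·k_gold = 2.0585 − 0.117·6.6859 ≈ 1.2763.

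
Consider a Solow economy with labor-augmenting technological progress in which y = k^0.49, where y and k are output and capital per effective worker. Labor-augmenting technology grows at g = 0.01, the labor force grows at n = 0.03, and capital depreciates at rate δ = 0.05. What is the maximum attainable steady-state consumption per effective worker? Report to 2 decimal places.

n + g + δ = 0.03 + 0.01 + 0.05 = 0.09.
Golden rule sets MPK = n+g+δ: 0.49·k^(0.49−1) = 0.09, so k_gold = (0.49/0.09)^(1/0.51) ≈ 27.7362.
y_gold = 27.7362^0.49 ≈ 5.0944.
c_gold = y_gold − (n+g+δ)·k_gold = 5.0944 − 0.09·27.7362 ≈ 2.5981.

c_gold ≈ 2.60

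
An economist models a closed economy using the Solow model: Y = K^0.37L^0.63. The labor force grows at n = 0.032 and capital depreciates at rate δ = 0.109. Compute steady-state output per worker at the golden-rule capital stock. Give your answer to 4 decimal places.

y_gold ≈ 1.7623

Break-even investment rate: n + δ = 0.032 + 0.109 = 0.141.
At the golden rule the marginal product of capital equals n+δ: 0.37·k^(0.37−1) = 0.141. Solving, k_gold = (0.37/0.141)^(1/0.63) ≈ 4.6244.
Output: y_gold = k_gold^0.37 = 4.6244^0.37 ≈ 1.7623.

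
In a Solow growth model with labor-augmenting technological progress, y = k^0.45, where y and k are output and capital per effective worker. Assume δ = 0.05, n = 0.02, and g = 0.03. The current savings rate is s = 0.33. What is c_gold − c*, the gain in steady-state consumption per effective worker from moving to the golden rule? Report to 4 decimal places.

Δc ≈ 0.1033

The effective depreciation rate is n + g + δ = 0.02 + 0.03 + 0.05 = 0.1.
Current steady state (s = 0.33): k* = (0.33/0.1)^(1/0.55) ≈ 8.7650, y* = 8.7650^0.45 ≈ 2.6561, c* = (1−0.33)·2.6561 ≈ 1.7796.
Golden rule sets MPK = n+g+δ: 0.45·k^(0.45−1) = 0.1, so k_gold = (0.45/0.1)^(1/0.55) ≈ 15.4049.
y_gold = 15.4049^0.45 ≈ 3.4233, c_gold = y_gold − 0.1·k_gold ≈ 1.8828.
Gain: Δc = 1.8828 − 1.7796 ≈ 0.1033.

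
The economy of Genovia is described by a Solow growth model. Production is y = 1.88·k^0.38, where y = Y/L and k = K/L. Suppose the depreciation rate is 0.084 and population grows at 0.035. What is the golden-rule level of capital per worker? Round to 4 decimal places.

The effective depreciation rate is n + δ = 0.035 + 0.084 = 0.119.
Setting f'(k) = n+δ gives 0.38·1.88·k^(0.38−1) = 0.119, hence k_gold = (0.38·1.88/0.119)^(1/0.62) ≈ 18.0084.

k_gold ≈ 18.0084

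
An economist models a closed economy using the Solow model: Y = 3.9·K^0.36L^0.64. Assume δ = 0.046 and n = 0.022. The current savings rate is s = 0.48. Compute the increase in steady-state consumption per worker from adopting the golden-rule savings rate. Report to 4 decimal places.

Δc ≈ 0.6137

n + δ = 0.022 + 0.046 = 0.068.
Current steady state (s = 0.48): k* = (0.48·3.9/0.068)^(1/0.64) ≈ 177.6981, y* = 3.9·177.6981^0.36 ≈ 25.1739, c* = (1−0.48)·25.1739 ≈ 13.0904.
At the golden rule the marginal product of capital equals n+δ: 0.36·3.9·k^(0.36−1) = 0.068. Solving, k_gold = (0.36·3.9/0.068)^(1/0.64) ≈ 113.3616.
y_gold = 3.9·113.3616^0.36 ≈ 21.4127, c_gold = y_gold − 0.068·k_gold ≈ 13.7042.
Gain: Δc = 13.7042 − 13.0904 ≈ 0.6137.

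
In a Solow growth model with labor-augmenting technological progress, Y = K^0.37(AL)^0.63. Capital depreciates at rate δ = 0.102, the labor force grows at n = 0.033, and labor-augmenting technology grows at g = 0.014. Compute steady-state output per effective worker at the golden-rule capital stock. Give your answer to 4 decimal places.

Break-even investment rate: n + g + δ = 0.033 + 0.014 + 0.102 = 0.149.
Setting f'(k) = n+g+δ gives 0.37·k^(0.37−1) = 0.149, hence k_gold = (0.37/0.149)^(1/0.63) ≈ 4.2365.
Output: y_gold = k_gold^0.37 = 4.2365^0.37 ≈ 1.7061.

y_gold ≈ 1.7061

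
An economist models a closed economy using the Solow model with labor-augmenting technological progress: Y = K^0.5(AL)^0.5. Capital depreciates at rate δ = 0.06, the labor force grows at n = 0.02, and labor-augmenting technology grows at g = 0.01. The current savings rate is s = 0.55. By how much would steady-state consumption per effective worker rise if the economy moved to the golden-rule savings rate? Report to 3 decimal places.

Δc ≈ 0.028

n + g + δ = 0.02 + 0.01 + 0.06 = 0.09.
Current steady state (s = 0.55): k* = (0.55/0.09)^(1/0.5) ≈ 37.3457, y* = 37.3457^0.5 ≈ 6.1111, c* = (1−0.55)·6.1111 ≈ 2.7500.
Setting f'(k) = n+g+δ gives 0.5·k^(0.5−1) = 0.09, hence k_gold = (0.5/0.09)^(1/0.5) ≈ 30.8642.
y_gold = 30.8642^0.5 ≈ 5.5556, c_gold = y_gold − 0.09·k_gold ≈ 2.7778.
Gain: Δc = 2.7778 − 2.7500 ≈ 0.0278.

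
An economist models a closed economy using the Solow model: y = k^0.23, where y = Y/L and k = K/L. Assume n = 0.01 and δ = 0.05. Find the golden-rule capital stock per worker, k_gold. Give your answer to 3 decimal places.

The effective depreciation rate is n + δ = 0.01 + 0.05 = 0.06.
Golden rule sets MPK = n+δ: 0.23·k^(0.23−1) = 0.06, so k_gold = (0.23/0.06)^(1/0.77) ≈ 5.7265.

k_gold ≈ 5.727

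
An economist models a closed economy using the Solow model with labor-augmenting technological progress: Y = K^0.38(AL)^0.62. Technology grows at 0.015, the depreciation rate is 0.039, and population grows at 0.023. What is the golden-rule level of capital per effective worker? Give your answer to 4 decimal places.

Capital per effective worker breaks even when investment replaces (n + g + δ)·k; here n + g + δ = 0.077.
Setting f'(k) = n+g+δ gives 0.38·k^(0.38−1) = 0.077, hence k_gold = (0.38/0.077)^(1/0.62) ≈ 13.1285.

k_gold ≈ 13.1285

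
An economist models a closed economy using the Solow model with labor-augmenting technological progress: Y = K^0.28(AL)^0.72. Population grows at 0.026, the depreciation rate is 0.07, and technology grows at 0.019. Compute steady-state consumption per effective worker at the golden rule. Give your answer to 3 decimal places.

c_gold ≈ 1.018

Break-even investment rate: n + g + δ = 0.026 + 0.019 + 0.07 = 0.115.
At the golden rule the marginal product of capital equals n+g+δ: 0.28·k^(0.28−1) = 0.115. Solving, k_gold = (0.28/0.115)^(1/0.72) ≈ 3.4415.
y_gold = 3.4415^0.28 ≈ 1.4135.
c_gold = y_gold − (n+g+δ)·k_gold = 1.4135 − 0.115·3.4415 ≈ 1.0177.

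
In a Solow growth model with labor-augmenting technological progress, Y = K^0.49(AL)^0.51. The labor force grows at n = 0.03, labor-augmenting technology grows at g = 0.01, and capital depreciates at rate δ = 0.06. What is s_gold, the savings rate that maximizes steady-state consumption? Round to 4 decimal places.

n + g + δ = 0.03 + 0.01 + 0.06 = 0.1.
At the golden rule MPK = n+g+δ, and in any Cobb-Douglas steady state s = (n+g+δ)·k/y = MPK·k/y = capital's share 0.49.

s_gold = 0.4900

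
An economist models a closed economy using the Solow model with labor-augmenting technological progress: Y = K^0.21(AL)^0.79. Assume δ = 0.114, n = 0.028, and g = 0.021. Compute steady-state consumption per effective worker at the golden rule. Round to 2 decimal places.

c_gold ≈ 0.85

The effective depreciation rate is n + g + δ = 0.028 + 0.021 + 0.114 = 0.163.
Maximizing c = f(k) − (n+g+δ)·k gives f'(k) = n+g+δ, i.e. 0.21·k^(0.21−1) = 0.163, so k_gold = (0.21/0.163)^(1/0.79) ≈ 1.3781.
y_gold = 1.3781^0.21 ≈ 1.0697.
c_gold = y_gold − (n+g+δ)·k_gold = 1.0697 − 0.163·1.3781 ≈ 0.8450.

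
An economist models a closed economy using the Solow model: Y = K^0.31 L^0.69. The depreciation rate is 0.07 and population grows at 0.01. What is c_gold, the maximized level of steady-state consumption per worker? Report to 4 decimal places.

c_gold ≈ 1.2681

The effective depreciation rate is n + δ = 0.01 + 0.07 = 0.08.
Golden rule sets MPK = n+δ: 0.31·k^(0.31−1) = 0.08, so k_gold = (0.31/0.08)^(1/0.69) ≈ 7.1214.
y_gold = 7.1214^0.31 ≈ 1.8378.
c_gold = y_gold − (n+δ)·k_gold = 1.8378 − 0.08·7.1214 ≈ 1.2681.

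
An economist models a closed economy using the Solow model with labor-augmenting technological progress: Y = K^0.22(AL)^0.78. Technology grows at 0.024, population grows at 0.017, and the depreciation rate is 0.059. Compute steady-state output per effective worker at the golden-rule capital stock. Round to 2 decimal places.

y_gold ≈ 1.25

Capital per effective worker breaks even when investment replaces (n + g + δ)·k; here n + g + δ = 0.1.
At the golden rule the marginal product of capital equals n+g+δ: 0.22·k^(0.22−1) = 0.1. Solving, k_gold = (0.22/0.1)^(1/0.78) ≈ 2.7479.
Output: y_gold = k_gold^0.22 = 2.7479^0.22 ≈ 1.2491.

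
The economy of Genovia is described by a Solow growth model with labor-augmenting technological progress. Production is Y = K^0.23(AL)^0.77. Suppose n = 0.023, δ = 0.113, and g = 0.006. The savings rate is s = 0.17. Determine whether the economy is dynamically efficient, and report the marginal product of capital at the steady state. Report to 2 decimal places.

The effective depreciation rate is n + g + δ = 0.023 + 0.006 + 0.113 = 0.142.
Steady-state k*: s·k^0.23 = 0.142·k gives k* = (0.17/0.142)^(1/0.77) ≈ 1.2633.
MPK = 0.23·1.2633^(-0.77) ≈ 0.1921.
MPK > n+g+δ = 0.142, so the economy is dynamically efficient (under-saving).

dynamically efficient; MPK ≈ 0.19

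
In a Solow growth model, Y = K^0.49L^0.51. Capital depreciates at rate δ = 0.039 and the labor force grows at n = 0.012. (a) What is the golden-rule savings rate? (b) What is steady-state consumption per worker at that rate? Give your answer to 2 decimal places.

The effective depreciation rate is n + δ = 0.012 + 0.039 = 0.051.
For Cobb-Douglas, s_gold equals capital's share: s_gold = 0.49.
Golden rule sets MPK = n+δ: 0.49·k^(0.49−1) = 0.051, so k_gold = (0.49/0.051)^(1/0.51) ≈ 84.4729.
y_gold = 84.4729^0.49 ≈ 8.7921; c_gold = (1−0.49)·y_gold ≈ 4.4840.

(a) s_gold = 0.49; (b) c_gold ≈ 4.48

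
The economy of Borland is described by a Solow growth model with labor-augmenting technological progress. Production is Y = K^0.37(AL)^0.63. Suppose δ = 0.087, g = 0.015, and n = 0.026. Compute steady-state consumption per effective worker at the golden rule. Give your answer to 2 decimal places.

Break-even investment rate: n + g + δ = 0.026 + 0.015 + 0.087 = 0.128.
Setting f'(k) = n+g+δ gives 0.37·k^(0.37−1) = 0.128, hence k_gold = (0.37/0.128)^(1/0.63) ≈ 5.3918.
y_gold = 5.3918^0.37 ≈ 1.8653.
c_gold = y_gold − (n+g+δ)·k_gold = 1.8653 − 0.128·5.3918 ≈ 1.1751.

c_gold ≈ 1.18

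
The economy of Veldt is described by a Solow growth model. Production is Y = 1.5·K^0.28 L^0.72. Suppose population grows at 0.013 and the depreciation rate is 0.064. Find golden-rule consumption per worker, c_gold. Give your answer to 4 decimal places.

Capital per worker breaks even when investment replaces (n + δ)·k; here n + δ = 0.077.
Setting f'(k) = n+δ gives 0.28·1.5·k^(0.28−1) = 0.077, hence k_gold = (0.28·1.5/0.077)^(1/0.72) ≈ 10.5506.
y_gold = 1.5·10.5506^0.28 ≈ 2.9014.
c_gold = y_gold − (n+δ)·k_gold = 2.9014 − 0.077·10.5506 ≈ 2.0890.

c_gold ≈ 2.0890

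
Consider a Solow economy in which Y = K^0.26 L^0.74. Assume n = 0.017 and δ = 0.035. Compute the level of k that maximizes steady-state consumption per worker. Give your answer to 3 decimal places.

k_gold ≈ 8.801

The effective depreciation rate is n + δ = 0.017 + 0.035 = 0.052.
At the golden rule the marginal product of capital equals n+δ: 0.26·k^(0.26−1) = 0.052. Solving, k_gold = (0.26/0.052)^(1/0.74) ≈ 8.8014.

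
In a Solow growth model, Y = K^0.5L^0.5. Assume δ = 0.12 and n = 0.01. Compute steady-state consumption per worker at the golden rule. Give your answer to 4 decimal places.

c_gold ≈ 1.9231

The effective depreciation rate is n + δ = 0.01 + 0.12 = 0.13.
At the golden rule the marginal product of capital equals n+δ: 0.5·k^(0.5−1) = 0.13. Solving, k_gold = (0.5/0.13)^(1/0.5) ≈ 14.7929.
y_gold = 14.7929^0.5 ≈ 3.8462.
c_gold = y_gold − (n+δ)·k_gold = 3.8462 − 0.13·14.7929 ≈ 1.9231.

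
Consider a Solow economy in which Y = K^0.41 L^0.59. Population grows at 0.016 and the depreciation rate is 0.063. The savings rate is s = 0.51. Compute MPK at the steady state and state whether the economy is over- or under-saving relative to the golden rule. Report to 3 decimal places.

over-saving; MPK ≈ 0.064

n + δ = 0.016 + 0.063 = 0.079.
Steady-state k*: s·k^0.41 = 0.079·k gives k* = (0.51/0.079)^(1/0.59) ≈ 23.5931.
MPK = 0.41·23.5931^(-0.59) ≈ 0.0635.
MPK < n+δ = 0.079, so the economy is dynamically inefficient (over-saving).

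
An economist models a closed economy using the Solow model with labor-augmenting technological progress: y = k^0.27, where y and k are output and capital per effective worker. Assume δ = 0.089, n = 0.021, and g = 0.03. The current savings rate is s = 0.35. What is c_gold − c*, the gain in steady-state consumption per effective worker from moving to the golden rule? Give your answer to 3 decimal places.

Δc ≈ 0.019

Break-even investment rate: n + g + δ = 0.021 + 0.03 + 0.089 = 0.14.
Current steady state (s = 0.35): k* = (0.35/0.14)^(1/0.73) ≈ 3.5085, y* = 3.5085^0.27 ≈ 1.4034, c* = (1−0.35)·1.4034 ≈ 0.9122.
Maximizing c = f(k) − (n+g+δ)·k gives f'(k) = n+g+δ, i.e. 0.27·k^(0.27−1) = 0.14, so k_gold = (0.27/0.14)^(1/0.73) ≈ 2.4589.
y_gold = 2.4589^0.27 ≈ 1.2750, c_gold = y_gold − 0.14·k_gold ≈ 0.9307.
Gain: Δc = 0.9307 − 0.9122 ≈ 0.0185.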